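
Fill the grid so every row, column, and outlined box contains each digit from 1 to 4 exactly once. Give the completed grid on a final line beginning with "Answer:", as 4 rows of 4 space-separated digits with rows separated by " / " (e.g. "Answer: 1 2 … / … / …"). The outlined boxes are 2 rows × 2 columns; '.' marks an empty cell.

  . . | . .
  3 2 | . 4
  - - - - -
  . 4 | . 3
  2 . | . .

Step 1. [r4c4∈{1}] r4c4 is down to just 1 ⇒ r4c4=1.
Step 2. [r1c2∈{1}] nothing but 1 survives at r1c2 ⇒ r1c2=1.
Step 3. [r1c3∈{2,3}] row 1 places 3 nowhere but r1c3 ⇒ r1c3=3.
Step 4. [r3c1∈{1}] nothing but 1 survives at r3c1, so r3c1=1.
Step 5. [r4c2∈{3}] r4c2 is down to just 3 ⇒ r4c2=3.
Step 6. [r2c3∈{1}] r2c3 has the single candidate 1 ⇒ r2c3=1.
Step 7. [r1c4∈{2}] r1c4 has the single candidate 2, so r1c4=2.
Step 8. [r4c3∈{4}] r4c3 has the single candidate 4 ⇒ r4c3=4.
Step 9. [r1c1∈{4}] only 4 remains possible at r1c1. So r1c1=4.
Step 10. [r3c3∈{2}] r3c3's peers cover all but 2 ⇒ r3c3=2.

Answer: 4 1 3 2 / 3 2 1 4 / 1 4 2 3 / 2 3 4 1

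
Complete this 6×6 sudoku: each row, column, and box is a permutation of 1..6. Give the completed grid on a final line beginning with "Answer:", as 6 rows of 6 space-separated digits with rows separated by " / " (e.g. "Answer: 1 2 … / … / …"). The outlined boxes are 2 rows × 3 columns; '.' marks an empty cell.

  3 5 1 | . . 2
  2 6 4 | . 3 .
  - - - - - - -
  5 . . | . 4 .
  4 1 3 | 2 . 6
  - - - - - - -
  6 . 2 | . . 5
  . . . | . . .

Step 1. [r6c6∈{1,3,4}] across col 6, 4 lands solely at r6c6 ⇒ r6c6=4.
Step 2. [r5c5∈{1}] only 1 remains possible at r5c5 ⇒ r5c5=1.
Step 3. [r5c4∈{3}] r5c4 is down to just 3, so r5c4=3.
Step 4. [r1c5∈{6}] nothing but 6 survives at r1c5, so r1c5=6.
Step 5. [r3c4∈{1}] nothing but 1 survives at r3c4, so r3c4=1.
Step 6. [r2c6∈{1}] r2c6's peers cover all but 1. So r2c6=1.
Step 7. [r6c4∈{6}] nothing but 6 survives at r6c4 ⇒ r6c4=6.
Step 8. [r4c5∈{5}] nothing but 5 survives at r4c5 ⇒ r4c5=5.
Step 9. [r5c2∈{4}] r5c2 is down to just 4 ⇒ r5c2=4.
Step 10. [r6c1∈{1}] r6c1 is down to just 1. So r6c1=1.
Step 11. [r6c5∈{2}] r6c5's peers cover all but 2, so r6c5=2.
Step 12. [r6c3∈{5}] r6c3 is down to just 5 ⇒ r6c3=5.
Step 13. [r3c3∈{6}] r3c3's peers cover all but 6, so r3c3=6.
Step 14. [r3c2∈{2}] nothing but 2 survives at r3c2, so r3c2=2.
Step 15. [r1c4∈{4}] r1c4 has the single candidate 4, so r1c4=4.
Step 16. [r3c6∈{3}] only 3 remains possible at r3c6. So r3c6=3.
Step 17. [r2c4∈{5}] r2c4 is down to just 5, so r2c4=5.
Step 18. [r6c2∈{3}] r6c2 has the single candidate 3, so r6c2=3.

Answer: 3 5 1 4 6 2 / 2 6 4 5 3 1 / 5 2 6 1 4 3 / 4 1 3 2 5 6 / 6 4 2 3 1 5 / 1 3 5 6 2 4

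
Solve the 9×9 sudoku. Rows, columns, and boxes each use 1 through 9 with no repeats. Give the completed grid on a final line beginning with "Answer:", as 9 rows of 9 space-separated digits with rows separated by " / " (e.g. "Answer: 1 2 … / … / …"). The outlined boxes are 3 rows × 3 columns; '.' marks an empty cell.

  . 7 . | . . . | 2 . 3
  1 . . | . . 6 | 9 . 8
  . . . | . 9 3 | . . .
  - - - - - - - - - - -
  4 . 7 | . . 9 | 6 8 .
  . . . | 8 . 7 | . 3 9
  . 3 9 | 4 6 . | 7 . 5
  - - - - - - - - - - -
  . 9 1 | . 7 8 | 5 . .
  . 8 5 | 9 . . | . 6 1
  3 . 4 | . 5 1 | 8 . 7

Step 1. [r4c4∈{1,2,3,5}] r4c4 is the only open cell in box 5 admitting 5, so r4c4=5.
Step 2. [r6c6∈{2}] r6c6 has the single candidate 2. So r6c6=2.
Step 3. [r1c5∈{1,4,8}] col 5 places 8 nowhere but r1c5. So r1c5=8.
Step 4. [r1c3∈{6}] r1c3's peers cover all but 6. So r1c3=6.
Step 5. [r5c3∈{2}] r5c3 is down to just 2. So r5c3=2.
Step 6. [r8c6∈{4}] r8c6 has the single candidate 4 ⇒ r8c6=4.
Step 7. [r1c8∈{1,4,5}] r1c8 is the only open cell in row 1 admitting 4, so r1c8=4.
Step 8. [r7c8∈{2}] r7c8 has the single candidate 2, so r7c8=2.
Step 9. [r3c7∈{1}] r3c7 is down to just 1, so r3c7=1.
Step 10. [r3c2∈{2,4,5}] across row 3, 4 lands solely at r3c2. So r3c2=4.
Step 11. [r7c1∈{6}] only 6 remains possible at r7c1 ⇒ r7c1=6.
Step 12. [r9c2∈{2}] r9c2's peers cover all but 2 ⇒ r9c2=2.
Step 13. [r2c2∈{5}] only 5 remains possible at r2c2 ⇒ r2c2=5.
Step 14. [r2c8∈{7}] r2c8 is down to just 7 ⇒ r2c8=7.
Step 15. [r4c2∈{1}] r4c2 is down to just 1. So r4c2=1.
Step 16. [r8c5∈{2,3}] across row 8, 2 lands solely at r8c5. So r8c5=2.
Step 17. [r3c1∈{2,8}] 2 has one home in col 1: r3c1, so r3c1=2.
Step 18. [r5c5∈{1}] r5c5 has the single candidate 1, so r5c5=1.
Step 19. [r2c3∈{3}] r2c3's peers cover all but 3, so r2c3=3.
Step 20. [r2c4∈{2}] r2c4's peers cover all but 2. So r2c4=2.
Step 21. [r5c1∈{5}] r5c1's peers cover all but 5 ⇒ r5c1=5.
Step 22. [r6c8∈{1}] r6c8 is down to just 1 ⇒ r6c8=1.
Step 23. [r5c2∈{6}] r5c2 has the single candidate 6. So r5c2=6.
Step 24. [r4c5∈{3}] only 3 remains possible at r4c5 ⇒ r4c5=3.
Step 25. [r7c9∈{4}] r7c9 is down to just 4. So r7c9=4.
Step 26. [r9c8∈{9}] only 9 remains possible at r9c8, so r9c8=9.
Step 27. [r9c4∈{6}] nothing but 6 survives at r9c4 ⇒ r9c4=6.
Step 28. [r3c8∈{5}] nothing but 5 survives at r3c8, so r3c8=5.
Step 29. [r2c5∈{4}] r2c5 has the single candidate 4, so r2c5=4.
Step 30. [r1c1∈{9}] r1c1 has the single candidate 9 ⇒ r1c1=9.
Step 31. [r3c4∈{7}] nothing but 7 survives at r3c4, so r3c4=7.
Step 32. [r3c9∈{6}] r3c9 has the single candidate 6 ⇒ r3c9=6.
Step 33. [r8c1∈{7}] nothing but 7 survives at r8c1. So r8c1=7.
Step 34. [r4c9∈{2}] nothing but 2 survives at r4c9. So r4c9=2.
Step 35. [r8c7∈{3}] r8c7's peers cover all but 3. So r8c7=3.
Step 36. [r6c1∈{8}] r6c1 is down to just 8, so r6c1=8.
Step 37. [r5c7∈{4}] r5c7 is down to just 4. So r5c7=4.
Step 38. [r7c4∈{3}] r7c4 is down to just 3. So r7c4=3.
Step 39. [r3c3∈{8}] r3c3 has the single candidate 8, so r3c3=8.
Step 40. [r1c6∈{5}] r1c6 has the single candidate 5, so r1c6=5.
Step 41. [r1c4∈{1}] r1c4 has the single candidate 1 ⇒ r1c4=1.

Answer: 9 7 6 1 8 5 2 4 3 / 1 5 3 2 4 6 9 7 8 / 2 4 8 7 9 3 1 5 6 / 4 1 7 5 3 9 6 8 2 / 5 6 2 8 1 7 4 3 9 / 8 3 9 4 6 2 7 1 5 / 6 9 1 3 7 8 5 2 4 / 7 8 5 9 2 4 3 6 1 / 3 2 4 6 5 1 8 9 7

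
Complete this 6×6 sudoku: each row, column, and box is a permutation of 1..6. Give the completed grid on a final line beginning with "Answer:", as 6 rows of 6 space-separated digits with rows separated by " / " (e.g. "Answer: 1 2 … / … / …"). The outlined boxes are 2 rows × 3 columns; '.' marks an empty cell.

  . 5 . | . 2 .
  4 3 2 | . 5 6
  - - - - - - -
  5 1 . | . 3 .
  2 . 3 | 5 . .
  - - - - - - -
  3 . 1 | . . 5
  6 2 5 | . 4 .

Step 1. [r3c3∈{4,6}] r3c3 is the only open cell in col 3 admitting 4. So r3c3=4.
Step 2. [r2c4∈{1}] r2c4 is down to just 1 ⇒ r2c4=1.
Step 3. [r3c4∈{2,6}] row 3 places 6 nowhere but r3c4 ⇒ r3c4=6.
Step 4. [r6c6∈{1,3}] in row 6, 1 fits only at r6c6. So r6c6=1.
Step 5. [r1c6∈{3,4}] in col 6, 3 fits only at r1c6. So r1c6=3.
Step 6. [r6c4∈{3}] only 3 remains possible at r6c4. So r6c4=3.
Step 7. [r1c3∈{6}] only 6 remains possible at r1c3 ⇒ r1c3=6.
Step 8. [r4c6∈{4}] r4c6's peers cover all but 4. So r4c6=4.
Step 9. [r5c5∈{6}] r5c5 has the single candidate 6 ⇒ r5c5=6.
Step 10. [r5c2∈{4}] r5c2's peers cover all but 4 ⇒ r5c2=4.
Step 11. [r4c2∈{6}] r4c2's peers cover all but 6 ⇒ r4c2=6.
Step 12. [r3c6∈{2}] only 2 remains possible at r3c6. So r3c6=2.
Step 13. [r5c4∈{2}] r5c4 has the single candidate 2. So r5c4=2.
Step 14. [r4c5∈{1}] nothing but 1 survives at r4c5, so r4c5=1.
Step 15. [r1c4∈{4}] only 4 remains possible at r1c4, so r1c4=4.
Step 16. [r1c1∈{1}] r1c1 is down to just 1, so r1c1=1.

Answer: 1 5 6 4 2 3 / 4 3 2 1 5 6 / 5 1 4 6 3 2 / 2 6 3 5 1 4 / 3 4 1 2 6 5 / 6 2 5 3 4 1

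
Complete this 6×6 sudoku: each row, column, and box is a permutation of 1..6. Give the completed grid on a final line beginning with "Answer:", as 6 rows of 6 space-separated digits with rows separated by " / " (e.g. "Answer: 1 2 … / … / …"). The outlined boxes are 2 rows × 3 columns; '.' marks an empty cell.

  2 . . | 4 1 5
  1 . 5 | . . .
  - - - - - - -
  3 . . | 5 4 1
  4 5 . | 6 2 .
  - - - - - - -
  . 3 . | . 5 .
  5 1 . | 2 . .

Step 1. [r5c3∈{2,4,6}] across row 5, 2 lands solely at r5c3. So r5c3=2.
Step 2. [r1c2∈{6}] r1c2 has the single candidate 6, so r1c2=6.
Step 3. [r5c1∈{6}] r5c1 is down to just 6 ⇒ r5c1=6.
Step 4. [r2c4∈{3}] nothing but 3 survives at r2c4, so r2c4=3.
Step 5. [r6c5∈{3,6}] col 5 places 3 nowhere but r6c5. So r6c5=3.
Step 6. [r6c6∈{4,6}] in row 6, 6 fits only at r6c6 ⇒ r6c6=6.
Step 7. [r6c3∈{4}] only 4 remains possible at r6c3, so r6c3=4.
Step 8. [r3c3∈{6}] only 6 remains possible at r3c3. So r3c3=6.
Step 9. [r3c2∈{2}] r3c2 is down to just 2. So r3c2=2.
Step 10. [r4c6∈{3}] nothing but 3 survives at r4c6 ⇒ r4c6=3.
Step 11. [r5c6∈{4}] r5c6's peers cover all but 4, so r5c6=4.
Step 12. [r2c5∈{6}] r2c5 has the single candidate 6, so r2c5=6.
Step 13. [r4c3∈{1}] r4c3 has the single candidate 1. So r4c3=1.
Step 14. [r2c2∈{4}] nothing but 4 survives at r2c2. So r2c2=4.
Step 15. [r1c3∈{3}] only 3 remains possible at r1c3 ⇒ r1c3=3.
Step 16. [r5c4∈{1}] only 1 remains possible at r5c4 ⇒ r5c4=1.
Step 17. [r2c6∈{2}] nothing but 2 survives at r2c6. So r2c6=2.

Answer: 2 6 3 4 1 5 / 1 4 5 3 6 2 / 3 2 6 5 4 1 / 4 5 1 6 2 3 / 6 3 2 1 5 4 / 5 1 4 2 3 6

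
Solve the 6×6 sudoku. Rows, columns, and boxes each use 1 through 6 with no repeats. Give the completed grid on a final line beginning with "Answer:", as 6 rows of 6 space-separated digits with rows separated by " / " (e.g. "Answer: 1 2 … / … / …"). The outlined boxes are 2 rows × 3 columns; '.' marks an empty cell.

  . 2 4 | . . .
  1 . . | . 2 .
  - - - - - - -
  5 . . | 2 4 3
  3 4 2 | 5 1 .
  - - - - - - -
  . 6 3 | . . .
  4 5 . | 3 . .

Step 1. [r1c1∈{6}] r1c1's peers cover all but 6. So r1c1=6.
Step 2. [r6c6∈{1,2,6}] across row 6, 2 lands solely at r6c6, so r6c6=2.
Step 3. [r5c5∈{5}] nothing but 5 survives at r5c5 ⇒ r5c5=5.
Step 4. [r2c4∈{4,6}] col 4 places 6 nowhere but r2c4, so r2c4=6.
Step 5. [r2c6∈{4,5}] 4 has one home in row 2: r2c6 ⇒ r2c6=4.
Step 6. [r5c6∈{1}] r5c6 has the single candidate 1. So r5c6=1.
Step 7. [r3c3∈{1,6}] 6 has one home in row 3: r3c3. So r3c3=6.
Step 8. [r2c3∈{5}] r2c3 is down to just 5 ⇒ r2c3=5.
Step 9. [r1c5∈{3}] r1c5 is down to just 3. So r1c5=3.
Step 10. [r6c3∈{1}] r6c3 is down to just 1, so r6c3=1.
Step 11. [r1c6∈{5}] nothing but 5 survives at r1c6 ⇒ r1c6=5.
Step 12. [r5c1∈{2}] only 2 remains possible at r5c1. So r5c1=2.
Step 13. [r4c6∈{6}] nothing but 6 survives at r4c6, so r4c6=6.
Step 14. [r6c5∈{6}] r6c5's peers cover all but 6. So r6c5=6.
Step 15. [r2c2∈{3}] r2c2's peers cover all but 3 ⇒ r2c2=3.
Step 16. [r3c2∈{1}] only 1 remains possible at r3c2. So r3c2=1.
Step 17. [r5c4∈{4}] only 4 remains possible at r5c4, so r5c4=4.
Step 18. [r1c4∈{1}] nothing but 1 survives at r1c4. So r1c4=1.

Answer: 6 2 4 1 3 5 / 1 3 5 6 2 4 / 5 1 6 2 4 3 / 3 4 2 5 1 6 / 2 6 3 4 5 1 / 4 5 1 3 6 2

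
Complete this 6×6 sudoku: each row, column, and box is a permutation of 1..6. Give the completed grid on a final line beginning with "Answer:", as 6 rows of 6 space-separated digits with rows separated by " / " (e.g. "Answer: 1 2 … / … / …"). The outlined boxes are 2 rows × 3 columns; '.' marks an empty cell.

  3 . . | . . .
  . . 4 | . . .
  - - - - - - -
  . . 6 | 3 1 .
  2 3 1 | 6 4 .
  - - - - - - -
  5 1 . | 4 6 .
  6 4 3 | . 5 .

Step 1. [r1c5∈{2}] r1c5 has the single candidate 2. So r1c5=2.
Step 2. [r1c3∈{5}] r1c3's peers cover all but 5, so r1c3=5.
Step 3. [r1c4∈{1}] only 1 remains possible at r1c4, so r1c4=1.
Step 4. [r3c6∈{2,5}] row 3 places 2 nowhere but r3c6, so r3c6=2.
Step 5. [r1c2∈{6}] r1c2 has the single candidate 6. So r1c2=6.
Step 6. [r2c6∈{3,5,6}] row 2 places 6 nowhere but r2c6 ⇒ r2c6=6.
Step 7. [r6c6∈{1}] r6c6 is down to just 1. So r6c6=1.
Step 8. [r3c1∈{4}] r3c1's peers cover all but 4. So r3c1=4.
Step 9. [r4c6∈{5}] r4c6 is down to just 5. So r4c6=5.
Step 10. [r3c2∈{5}] r3c2 is down to just 5 ⇒ r3c2=5.
Step 11. [r2c4∈{5}] r2c4 is down to just 5. So r2c4=5.
Step 12. [r2c2∈{2}] r2c2 has the single candidate 2, so r2c2=2.
Step 13. [r5c6∈{3}] nothing but 3 survives at r5c6. So r5c6=3.
Step 14. [r2c5∈{3}] nothing but 3 survives at r2c5. So r2c5=3.
Step 15. [r2c1∈{1}] r2c1's peers cover all but 1 ⇒ r2c1=1.
Step 16. [r5c3∈{2}] nothing but 2 survives at r5c3. So r5c3=2.
Step 17. [r6c4∈{2}] r6c4's peers cover all but 2. So r6c4=2.
Step 18. [r1c6∈{4}] nothing but 4 survives at r1c6. So r1c6=4.

Answer: 3 6 5 1 2 4 / 1 2 4 5 3 6 / 4 5 6 3 1 2 / 2 3 1 6 4 5 / 5 1 2 4 6 3 / 6 4 3 2 5 1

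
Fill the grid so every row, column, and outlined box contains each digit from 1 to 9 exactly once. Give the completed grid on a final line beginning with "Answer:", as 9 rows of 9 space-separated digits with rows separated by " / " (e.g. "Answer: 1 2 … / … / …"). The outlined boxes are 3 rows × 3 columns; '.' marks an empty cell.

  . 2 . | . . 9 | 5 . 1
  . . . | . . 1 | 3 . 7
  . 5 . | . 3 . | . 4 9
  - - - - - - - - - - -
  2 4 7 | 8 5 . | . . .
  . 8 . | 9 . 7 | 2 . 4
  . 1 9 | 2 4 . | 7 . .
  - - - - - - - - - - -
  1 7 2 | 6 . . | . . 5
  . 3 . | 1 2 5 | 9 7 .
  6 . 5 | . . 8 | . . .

Step 1. [r5c3∈{3,6}] box 4 places 6 nowhere but r5c3, so r5c3=6.
Step 2. [r9c4∈{3,4,7}] in col 4, 3 fits only at r9c4 ⇒ r9c4=3.
Step 3. [r7c8∈{3,8}] in row 7, 3 fits only at r7c8, so r7c8=3.
Step 4. [r2c8∈{2,6,8}] r2c8 is the only open cell in row 2 admitting 2, so r2c8=2.
Step 5. [r3c4∈{7}] r3c4 has the single candidate 7. So r3c4=7.
Step 6. [r3c1∈{8}] r3c1's peers cover all but 8, so r3c1=8.
Step 7. [r2c3∈{4}] nothing but 4 survives at r2c3 ⇒ r2c3=4.
Step 8. [r1c8∈{6,8}] r1c8 is the only open cell in box 3 admitting 8. So r1c8=8.
Step 9. [r5c1∈{3,5}] r5c1 is the only open cell in row 5 admitting 3, so r5c1=3.
Step 10. [r6c9∈{3,6,8}] row 6 places 8 nowhere but r6c9, so r6c9=8.
Step 11. [r9c8∈{1}] r9c8 is down to just 1, so r9c8=1.
Step 12. [r2c2∈{6,9}] col 2 places 6 nowhere but r2c2 ⇒ r2c2=6.
Step 13. [r4c9∈{3,6}] 3 has one home in col 9: r4c9. So r4c9=3.
Step 14. [r4c6∈{6}] only 6 remains possible at r4c6, so r4c6=6.
Step 15. [r9c2∈{9}] r9c2 has the single candidate 9, so r9c2=9.
Step 16. [r5c8∈{5}] r5c8's peers cover all but 5, so r5c8=5.
Step 17. [r9c7∈{4}] only 4 remains possible at r9c7 ⇒ r9c7=4.
Step 18. [r4c7∈{1}] r4c7 has the single candidate 1, so r4c7=1.
Step 19. [r6c1∈{5}] r6c1's peers cover all but 5, so r6c1=5.
Step 20. [r8c1∈{4}] only 4 remains possible at r8c1, so r8c1=4.
Step 21. [r1c3∈{3}] only 3 remains possible at r1c3, so r1c3=3.
Step 22. [r4c8∈{9}] r4c8's peers cover all but 9 ⇒ r4c8=9.
Step 23. [r1c1∈{7}] r1c1 is down to just 7 ⇒ r1c1=7.
Step 24. [r8c9∈{6}] r8c9's peers cover all but 6, so r8c9=6.
Step 25. [r3c6∈{2}] r3c6 is down to just 2, so r3c6=2.
Step 26. [r8c3∈{8}] nothing but 8 survives at r8c3, so r8c3=8.
Step 27. [r7c6∈{4}] r7c6's peers cover all but 4, so r7c6=4.
Step 28. [r7c7∈{8}] r7c7 has the single candidate 8, so r7c7=8.
Step 29. [r6c6∈{3}] only 3 remains possible at r6c6. So r6c6=3.
Step 30. [r2c1∈{9}] r2c1 is down to just 9, so r2c1=9.
Step 31. [r5c5∈{1}] r5c5 has the single candidate 1, so r5c5=1.
Step 32. [r2c4∈{5}] only 5 remains possible at r2c4. So r2c4=5.
Step 33. [r1c5∈{6}] r1c5 is down to just 6, so r1c5=6.
Step 34. [r3c7∈{6}] r3c7 has the single candidate 6. So r3c7=6.
Step 35. [r3c3∈{1}] r3c3 is down to just 1, so r3c3=1.
Step 36. [r6c8∈{6}] nothing but 6 survives at r6c8. So r6c8=6.
Step 37. [r9c9∈{2}] r9c9's peers cover all but 2. So r9c9=2.
Step 38. [r2c5∈{8}] r2c5 is down to just 8. So r2c5=8.
Step 39. [r1c4∈{4}] r1c4 is down to just 4. So r1c4=4.
Step 40. [r9c5∈{7}] r9c5's peers cover all but 7. So r9c5=7.
Step 41. [r7c5∈{9}] only 9 remains possible at r7c5. So r7c5=9.

Answer: 7 2 3 4 6 9 5 8 1 / 9 6 4 5 8 1 3 2 7 / 8 5 1 7 3 2 6 4 9 / 2 4 7 8 5 6 1 9 3 / 3 8 6 9 1 7 2 5 4 / 5 1 9 2 4 3 7 6 8 / 1 7 2 6 9 4 8 3 5 / 4 3 8 1 2 5 9 7 6 / 6 9 5 3 7 8 4 1 2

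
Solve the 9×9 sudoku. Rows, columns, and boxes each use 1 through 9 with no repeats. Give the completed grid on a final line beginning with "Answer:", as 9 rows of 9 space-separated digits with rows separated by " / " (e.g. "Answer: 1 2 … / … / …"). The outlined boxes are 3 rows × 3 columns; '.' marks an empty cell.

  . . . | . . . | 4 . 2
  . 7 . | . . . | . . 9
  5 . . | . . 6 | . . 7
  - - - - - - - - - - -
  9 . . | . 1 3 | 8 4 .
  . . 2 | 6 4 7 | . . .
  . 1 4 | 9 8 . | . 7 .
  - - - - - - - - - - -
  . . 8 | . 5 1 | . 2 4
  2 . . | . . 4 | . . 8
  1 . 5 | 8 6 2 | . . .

Step 1. [r9c9∈{3}] r9c9's peers cover all but 3, so r9c9=3.
Step 2. [r8c5∈{3,7,9}] in box 8, 9 fits only at r8c5. So r8c5=9.
Step 3. [r3c2∈{2,3,4,8,9}] in col 2, 2 fits only at r3c2, so r3c2=2.
Step 4. [r3c5∈{3}] r3c5 is down to just 3 ⇒ r3c5=3.
Step 5. [r3c7∈{1}] nothing but 1 survives at r3c7, so r3c7=1.
Step 6. [r6c6∈{5}] r6c6 has the single candidate 5. So r6c6=5.
Step 7. [r7c1∈{3,6,7}] col 1 places 7 nowhere but r7c1 ⇒ r7c1=7.
Step 8. [r9c8∈{9}] only 9 remains possible at r9c8, so r9c8=9.
Step 9. [r7c7∈{6}] r7c7 is down to just 6, so r7c7=6.
Step 10. [r2c1∈{3,4,6,8}] 4 has one home in col 1: r2c1 ⇒ r2c1=4.
Step 11. [r1c6∈{8,9}] r1c6 is the only open cell in col 6 admitting 9 ⇒ r1c6=9.
Step 12. [r8c4∈{3,7}] r8c4 is the only open cell in box 8 admitting 7, so r8c4=7.
Step 13. [r8c7∈{5}] r8c7 is down to just 5 ⇒ r8c7=5.
Step 14. [r2c7∈{3}] r2c7 is down to just 3. So r2c7=3.
Step 15. [r5c8∈{1,3,5}] in col 8, 3 fits only at r5c8. So r5c8=3.
Step 16. [r6c1∈{3,6}] row 6 places 3 nowhere but r6c1 ⇒ r6c1=3.
Step 17. [r1c1∈{6,8}] across col 1, 6 lands solely at r1c1, so r1c1=6.
Step 18. [r1c2∈{3,8}] r1c2 is the only open cell in box 1 admitting 8 ⇒ r1c2=8.
Step 19. [r1c3∈{1,3}] in row 1, 3 fits only at r1c3, so r1c3=3.
Step 20. [r5c2∈{5}] r5c2 has the single candidate 5. So r5c2=5.
Step 21. [r4c2∈{6}] r4c2 has the single candidate 6 ⇒ r4c2=6.
Step 22. [r1c8∈{5}] r1c8's peers cover all but 5. So r1c8=5.
Step 23. [r2c4∈{1,2,5}] in row 2, 5 fits only at r2c4. So r2c4=5.
Step 24. [r8c2∈{3}] r8c2's peers cover all but 3 ⇒ r8c2=3.
Step 25. [r3c8∈{8}] only 8 remains possible at r3c8. So r3c8=8.
Step 26. [r1c4∈{1}] r1c4 has the single candidate 1. So r1c4=1.
Step 27. [r3c4∈{4}] only 4 remains possible at r3c4, so r3c4=4.
Step 28. [r5c9∈{1}] r5c9 is down to just 1 ⇒ r5c9=1.
Step 29. [r2c5∈{2}] r2c5 is down to just 2. So r2c5=2.
Step 30. [r3c3∈{9}] r3c3's peers cover all but 9 ⇒ r3c3=9.
Step 31. [r8c8∈{1}] only 1 remains possible at r8c8, so r8c8=1.
Step 32. [r7c2∈{9}] r7c2's peers cover all but 9. So r7c2=9.
Step 33. [r2c3∈{1}] r2c3 has the single candidate 1. So r2c3=1.
Step 34. [r1c5∈{7}] nothing but 7 survives at r1c5 ⇒ r1c5=7.
Step 35. [r8c3∈{6}] r8c3 is down to just 6. So r8c3=6.
Step 36. [r9c2∈{4}] r9c2 has the single candidate 4, so r9c2=4.
Step 37. [r5c7∈{9}] nothing but 9 survives at r5c7. So r5c7=9.
Step 38. [r4c3∈{7}] r4c3 has the single candidate 7 ⇒ r4c3=7.
Step 39. [r4c9∈{5}] r4c9 is down to just 5. So r4c9=5.
Step 40. [r9c7∈{7}] nothing but 7 survives at r9c7. So r9c7=7.
Step 41. [r7c4∈{3}] r7c4's peers cover all but 3, so r7c4=3.
Step 42. [r2c8∈{6}] r2c8's peers cover all but 6 ⇒ r2c8=6.
Step 43. [r6c7∈{2}] r6c7 has the single candidate 2, so r6c7=2.
Step 44. [r2c6∈{8}] r2c6 has the single candidate 8. So r2c6=8.
Step 45. [r5c1∈{8}] r5c1 has the single candidate 8 ⇒ r5c1=8.
Step 46. [r6c9∈{6}] only 6 remains possible at r6c9 ⇒ r6c9=6.
Step 47. [r4c4∈{2}] r4c4 is down to just 2. So r4c4=2.

Answer: 6 8 3 1 7 9 4 5 2 / 4 7 1 5 2 8 3 6 9 / 5 2 9 4 3 6 1 8 7 / 9 6 7 2 1 3 8 4 5 / 8 5 2 6 4 7 9 3 1 / 3 1 4 9 8 5 2 7 6 / 7 9 8 3 5 1 6 2 4 / 2 3 6 7 9 4 5 1 8 / 1 4 5 8 6 2 7 9 3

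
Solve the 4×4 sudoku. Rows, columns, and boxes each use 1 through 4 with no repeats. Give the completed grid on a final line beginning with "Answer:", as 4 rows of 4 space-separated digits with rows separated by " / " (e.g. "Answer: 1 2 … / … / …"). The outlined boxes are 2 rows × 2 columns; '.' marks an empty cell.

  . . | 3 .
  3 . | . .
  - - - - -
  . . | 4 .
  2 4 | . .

Step 1. [r3c4∈{1,2,3}] r3c4 is the only open cell in row 3 admitting 2. So r3c4=2.
Step 2. [r3c1∈{1}] r3c1 is down to just 1. So r3c1=1.
Step 3. [r1c2∈{1,2}] across row 1, 2 lands solely at r1c2 ⇒ r1c2=2.
Step 4. [r1c4∈{1,4}] in row 1, 1 fits only at r1c4 ⇒ r1c4=1.
Step 5. [r1c1∈{4}] r1c1 has the single candidate 4 ⇒ r1c1=4.
Step 6. [r2c4∈{4}] r2c4 is down to just 4. So r2c4=4.
Step 7. [r4c3∈{1}] nothing but 1 survives at r4c3. So r4c3=1.
Step 8. [r2c2∈{1}] r2c2 is down to just 1. So r2c2=1.
Step 9. [r2c3∈{2}] r2c3's peers cover all but 2 ⇒ r2c3=2.
Step 10. [r4c4∈{3}] r4c4 is down to just 3. So r4c4=3.
Step 11. [r3c2∈{3}] r3c2's peers cover all but 3 ⇒ r3c2=3.

Answer: 4 2 3 1 / 3 1 2 4 / 1 3 4 2 / 2 4 1 3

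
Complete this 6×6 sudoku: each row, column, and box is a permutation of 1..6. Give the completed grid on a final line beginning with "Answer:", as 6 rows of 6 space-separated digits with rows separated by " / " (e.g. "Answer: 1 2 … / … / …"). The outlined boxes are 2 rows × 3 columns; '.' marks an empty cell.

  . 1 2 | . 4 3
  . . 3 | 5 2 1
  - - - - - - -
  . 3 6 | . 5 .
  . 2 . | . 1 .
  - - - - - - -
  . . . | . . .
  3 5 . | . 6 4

Step 1. [r5c1∈{1,2,4,6}] r5c1 is the only open cell in col 1 admitting 2. So r5c1=2.
Step 2. [r4c4∈{3,4,6}] in row 4, 3 fits only at r4c4, so r4c4=3.
Step 3. [r6c4∈{1,2}] across row 6, 2 lands solely at r6c4, so r6c4=2.
Step 4. [r5c2∈{4,6}] r5c2 is the only open cell in row 5 admitting 6 ⇒ r5c2=6.
Step 5. [r2c1∈{4,6}] in row 2, 6 fits only at r2c1 ⇒ r2c1=6.
Step 6. [r5c3∈{1,4}] in row 5, 4 fits only at r5c3. So r5c3=4.
Step 7. [r4c1∈{4,5}] 4 has one home in row 4: r4c1, so r4c1=4.
Step 8. [r4c6∈{6}] r4c6 has the single candidate 6. So r4c6=6.
Step 9. [r1c1∈{5}] r1c1 has the single candidate 5 ⇒ r1c1=5.
Step 10. [r6c3∈{1}] nothing but 1 survives at r6c3. So r6c3=1.
Step 11. [r1c4∈{6}] only 6 remains possible at r1c4, so r1c4=6.
Step 12. [r4c3∈{5}] r4c3 is down to just 5, so r4c3=5.
Step 13. [r2c2∈{4}] only 4 remains possible at r2c2, so r2c2=4.
Step 14. [r5c6∈{5}] only 5 remains possible at r5c6 ⇒ r5c6=5.
Step 15. [r3c6∈{2}] r3c6 is down to just 2 ⇒ r3c6=2.
Step 16. [r5c4∈{1}] only 1 remains possible at r5c4 ⇒ r5c4=1.
Step 17. [r5c5∈{3}] r5c5 is down to just 3, so r5c5=3.
Step 18. [r3c1∈{1}] r3c1 is down to just 1, so r3c1=1.
Step 19. [r3c4∈{4}] r3c4 is down to just 4, so r3c4=4.

Answer: 5 1 2 6 4 3 / 6 4 3 5 2 1 / 1 3 6 4 5 2 / 4 2 5 3 1 6 / 2 6 4 1 3 5 / 3 5 1 2 6 4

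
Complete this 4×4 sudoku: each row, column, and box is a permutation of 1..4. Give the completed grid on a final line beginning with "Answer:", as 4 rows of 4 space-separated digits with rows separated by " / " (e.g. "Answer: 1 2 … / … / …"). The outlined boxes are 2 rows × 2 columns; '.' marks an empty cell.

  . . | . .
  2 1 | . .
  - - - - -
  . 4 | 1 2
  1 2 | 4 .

Step 1. [r2c3∈{3}] r2c3 has the single candidate 3. So r2c3=3.
Step 2. [r1c1∈{3,4}] 4 has one home in col 1: r1c1 ⇒ r1c1=4.
Step 3. [r1c3∈{2}] r1c3 has the single candidate 2 ⇒ r1c3=2.
Step 4. [r3c1∈{3}] r3c1 has the single candidate 3 ⇒ r3c1=3.
Step 5. [r1c2∈{3}] r1c2's peers cover all but 3, so r1c2=3.
Step 6. [r1c4∈{1}] nothing but 1 survives at r1c4 ⇒ r1c4=1.
Step 7. [r2c4∈{4}] only 4 remains possible at r2c4, so r2c4=4.
Step 8. [r4c4∈{3}] r4c4 has the single candidate 3. So r4c4=3.

Answer: 4 3 2 1 / 2 1 3 4 / 3 4 1 2 / 1 2 4 3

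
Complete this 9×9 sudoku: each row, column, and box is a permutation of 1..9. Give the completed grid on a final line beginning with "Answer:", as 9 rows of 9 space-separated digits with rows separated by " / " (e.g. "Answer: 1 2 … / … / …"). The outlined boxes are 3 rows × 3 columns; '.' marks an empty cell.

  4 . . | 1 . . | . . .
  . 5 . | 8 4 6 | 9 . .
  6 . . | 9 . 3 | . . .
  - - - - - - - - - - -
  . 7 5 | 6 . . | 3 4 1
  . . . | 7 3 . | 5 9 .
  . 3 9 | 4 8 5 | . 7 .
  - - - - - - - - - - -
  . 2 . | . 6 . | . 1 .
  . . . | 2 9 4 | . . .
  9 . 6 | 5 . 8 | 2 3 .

Step 1. [r5c9∈{2,6,8}] r5c9 is the only open cell in box 6 admitting 8. So r5c9=8.
Step 2. [r2c8∈{2}] r2c8's peers cover all but 2, so r2c8=2.
Step 3. [r6c1∈{1,2}] r6c1 is the only open cell in row 6 admitting 1 ⇒ r6c1=1.
Step 4. [r7c6∈{7}] r7c6 is down to just 7. So r7c6=7.
Step 5. [r9c9∈{4,7}] r9c9 is the only open cell in row 9 admitting 7, so r9c9=7.
Step 6. [r2c3∈{1,3,7}] row 2 places 1 nowhere but r2c3. So r2c3=1.
Step 7. [r3c2∈{8}] nothing but 8 survives at r3c2 ⇒ r3c2=8.
Step 8. [r4c5∈{2}] r4c5 is down to just 2. So r4c5=2.
Step 9. [r3c8∈{5}] r3c8 is down to just 5. So r3c8=5.
Step 10. [r2c1∈{3,7}] 7 has one home in row 2: r2c1. So r2c1=7.
Step 11. [r1c3∈{2,3}] in box 1, 3 fits only at r1c3. So r1c3=3.
Step 12. [r1c9∈{6}] only 6 remains possible at r1c9. So r1c9=6.
Step 13. [r9c2∈{1,4}] across row 9, 4 lands solely at r9c2. So r9c2=4.
Step 14. [r7c3∈{8}] r7c3's peers cover all but 8 ⇒ r7c3=8.
Step 15. [r8c9∈{5}] r8c9's peers cover all but 5. So r8c9=5.
Step 16. [r3c5∈{7}] r3c5 has the single candidate 7, so r3c5=7.
Step 17. [r7c7∈{4}] nothing but 4 survives at r7c7, so r7c7=4.
Step 18. [r8c8∈{6,8}] 6 has one home in col 8: r8c8. So r8c8=6.
Step 19. [r5c1∈{2}] only 2 remains possible at r5c1 ⇒ r5c1=2.
Step 20. [r1c8∈{8}] only 8 remains possible at r1c8 ⇒ r1c8=8.
Step 21. [r7c1∈{3,5}] across row 7, 5 lands solely at r7c1, so r7c1=5.
Step 22. [r2c9∈{3}] r2c9's peers cover all but 3 ⇒ r2c9=3.
Step 23. [r8c3∈{7}] r8c3 is down to just 7, so r8c3=7.
Step 24. [r6c9∈{2}] r6c9 has the single candidate 2, so r6c9=2.
Step 25. [r3c3∈{2}] r3c3's peers cover all but 2 ⇒ r3c3=2.
Step 26. [r5c3∈{4}] only 4 remains possible at r5c3. So r5c3=4.
Step 27. [r3c9∈{4}] nothing but 4 survives at r3c9 ⇒ r3c9=4.
Step 28. [r8c7∈{8}] r8c7's peers cover all but 8 ⇒ r8c7=8.
Step 29. [r8c2∈{1}] r8c2 is down to just 1, so r8c2=1.
Step 30. [r9c5∈{1}] r9c5's peers cover all but 1 ⇒ r9c5=1.
Step 31. [r4c6∈{9}] r4c6 has the single candidate 9. So r4c6=9.
Step 32. [r1c6∈{2}] nothing but 2 survives at r1c6, so r1c6=2.
Step 33. [r5c6∈{1}] nothing but 1 survives at r5c6, so r5c6=1.
Step 34. [r7c9∈{9}] r7c9 is down to just 9, so r7c9=9.
Step 35. [r3c7∈{1}] r3c7 is down to just 1 ⇒ r3c7=1.
Step 36. [r1c2∈{9}] r1c2 has the single candidate 9. So r1c2=9.
Step 37. [r6c7∈{6}] r6c7 is down to just 6. So r6c7=6.
Step 38. [r1c7∈{7}] only 7 remains possible at r1c7. So r1c7=7.
Step 39. [r4c1∈{8}] only 8 remains possible at r4c1 ⇒ r4c1=8.
Step 40. [r1c5∈{5}] r1c5 has the single candidate 5 ⇒ r1c5=5.
Step 41. [r7c4∈{3}] only 3 remains possible at r7c4. So r7c4=3.
Step 42. [r8c1∈{3}] r8c1 has the single candidate 3. So r8c1=3.
Step 43. [r5c2∈{6}] r5c2 has the single candidate 6 ⇒ r5c2=6.

Answer: 4 9 3 1 5 2 7 8 6 / 7 5 1 8 4 6 9 2 3 / 6 8 2 9 7 3 1 5 4 / 8 7 5 6 2 9 3 4 1 / 2 6 4 7 3 1 5 9 8 / 1 3 9 4 8 5 6 7 2 / 5 2 8 3 6 7 4 1 9 / 3 1 7 2 9 4 8 6 5 / 9 4 6 5 1 8 2 3 7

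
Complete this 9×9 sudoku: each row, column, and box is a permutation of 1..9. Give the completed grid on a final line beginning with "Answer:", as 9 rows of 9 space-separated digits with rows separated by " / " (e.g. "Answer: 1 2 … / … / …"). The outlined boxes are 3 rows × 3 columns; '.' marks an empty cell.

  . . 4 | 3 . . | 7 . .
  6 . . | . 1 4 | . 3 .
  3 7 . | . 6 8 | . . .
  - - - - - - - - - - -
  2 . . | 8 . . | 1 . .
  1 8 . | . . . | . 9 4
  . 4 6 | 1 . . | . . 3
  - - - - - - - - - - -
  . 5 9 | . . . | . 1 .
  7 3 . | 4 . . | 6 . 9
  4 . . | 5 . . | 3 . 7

Step 1. [r7c1∈{8}] r7c1's peers cover all but 8 ⇒ r7c1=8.
Step 2. [r7c9∈{2}] r7c9 has the single candidate 2, so r7c9=2.
Step 3. [r8c8∈{5,8}] r8c8 is the only open cell in row 8 admitting 5 ⇒ r8c8=5.
Step 4. [r4c2∈{9}] nothing but 9 survives at r4c2 ⇒ r4c2=9.
Step 5. [r2c2∈{2}] r2c2 has the single candidate 2, so r2c2=2.
Step 6. [r6c1∈{5}] only 5 remains possible at r6c1 ⇒ r6c1=5.
Step 7. [r4c5∈{3,4,5,7}] in row 4, 4 fits only at r4c5, so r4c5=4.
Step 8. [r9c8∈{8}] nothing but 8 survives at r9c8 ⇒ r9c8=8.
Step 9. [r1c9∈{1,5,6,8}] r1c9 is the only open cell in row 1 admitting 8 ⇒ r1c9=8.
Step 10. [r2c9∈{5}] only 5 remains possible at r2c9 ⇒ r2c9=5.
Step 11. [r4c6∈{3,5,6,7}] in row 4, 5 fits only at r4c6, so r4c6=5.
Step 12. [r2c4∈{7,9}] r2c4 is the only open cell in row 2 admitting 7. So r2c4=7.
Step 13. [r3c4∈{2,9}] 9 has one home in col 4: r3c4 ⇒ r3c4=9.
Step 14. [r5c4∈{2,6}] 2 has one home in col 4: r5c4. So r5c4=2.
Step 15. [r5c6∈{3,6,7}] across row 5, 6 lands solely at r5c6, so r5c6=6.
Step 16. [r1c6∈{2}] nothing but 2 survives at r1c6. So r1c6=2.
Step 17. [r5c5∈{3,7}] r5c5 is the only open cell in box 5 admitting 3. So r5c5=3.
Step 18. [r3c8∈{2,4}] in col 8, 4 fits only at r3c8. So r3c8=4.
Step 19. [r8c6∈{1}] r8c6 has the single candidate 1, so r8c6=1.
Step 20. [r7c5∈{7}] r7c5's peers cover all but 7. So r7c5=7.
Step 21. [r6c5∈{9}] r6c5's peers cover all but 9 ⇒ r6c5=9.
Step 22. [r6c8∈{2,7}] col 8 places 2 nowhere but r6c8, so r6c8=2.
Step 23. [r4c8∈{6,7}] 7 has one home in col 8: r4c8. So r4c8=7.
Step 24. [r8c3∈{2}] r8c3 has the single candidate 2 ⇒ r8c3=2.
Step 25. [r9c3∈{1}] r9c3 has the single candidate 1. So r9c3=1.
Step 26. [r5c3∈{7}] r5c3's peers cover all but 7 ⇒ r5c3=7.
Step 27. [r9c5∈{2}] r9c5 is down to just 2 ⇒ r9c5=2.
Step 28. [r8c5∈{8}] r8c5 is down to just 8. So r8c5=8.
Step 29. [r1c1∈{9}] r1c1's peers cover all but 9, so r1c1=9.
Step 30. [r1c8∈{6}] r1c8's peers cover all but 6, so r1c8=6.
Step 31. [r1c5∈{5}] nothing but 5 survives at r1c5 ⇒ r1c5=5.
Step 32. [r2c3∈{8}] only 8 remains possible at r2c3, so r2c3=8.
Step 33. [r7c4∈{6}] r7c4 is down to just 6 ⇒ r7c4=6.
Step 34. [r9c2∈{6}] r9c2 is down to just 6, so r9c2=6.
Step 35. [r7c6∈{3}] r7c6 has the single candidate 3. So r7c6=3.
Step 36. [r7c7∈{4}] only 4 remains possible at r7c7, so r7c7=4.
Step 37. [r9c6∈{9}] r9c6 has the single candidate 9, so r9c6=9.
Step 38. [r4c3∈{3}] only 3 remains possible at r4c3, so r4c3=3.
Step 39. [r3c3∈{5}] r3c3 has the single candidate 5 ⇒ r3c3=5.
Step 40. [r3c9∈{1}] nothing but 1 survives at r3c9, so r3c9=1.
Step 41. [r5c7∈{5}] r5c7's peers cover all but 5, so r5c7=5.
Step 42. [r6c7∈{8}] r6c7's peers cover all but 8. So r6c7=8.
Step 43. [r1c2∈{1}] only 1 remains possible at r1c2. So r1c2=1.
Step 44. [r3c7∈{2}] r3c7's peers cover all but 2. So r3c7=2.
Step 45. [r6c6∈{7}] r6c6's peers cover all but 7, so r6c6=7.
Step 46. [r2c7∈{9}] only 9 remains possible at r2c7 ⇒ r2c7=9.
Step 47. [r4c9∈{6}] only 6 remains possible at r4c9 ⇒ r4c9=6.

Answer: 9 1 4 3 5 2 7 6 8 / 6 2 8 7 1 4 9 3 5 / 3 7 5 9 6 8 2 4 1 / 2 9 3 8 4 5 1 7 6 / 1 8 7 2 3 6 5 9 4 / 5 4 6 1 9 7 8 2 3 / 8 5 9 6 7 3 4 1 2 / 7 3 2 4 8 1 6 5 9 / 4 6 1 5 2 9 3 8 7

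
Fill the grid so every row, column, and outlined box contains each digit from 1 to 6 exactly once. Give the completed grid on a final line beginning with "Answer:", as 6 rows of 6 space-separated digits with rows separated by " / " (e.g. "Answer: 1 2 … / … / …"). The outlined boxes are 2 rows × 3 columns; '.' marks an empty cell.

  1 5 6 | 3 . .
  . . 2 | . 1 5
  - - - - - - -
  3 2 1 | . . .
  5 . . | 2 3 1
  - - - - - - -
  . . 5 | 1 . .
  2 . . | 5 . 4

Step 1. [r5c1∈{4,6}] col 1 places 6 nowhere but r5c1 ⇒ r5c1=6.
Step 2. [r5c2∈{3,4}] across row 5, 4 lands solely at r5c2, so r5c2=4.
Step 3. [r1c5∈{2,4}] r1c5 is the only open cell in row 1 admitting 4 ⇒ r1c5=4.
Step 4. [r3c6∈{6}] r3c6 has the single candidate 6. So r3c6=6.
Step 5. [r2c2∈{3}] nothing but 3 survives at r2c2, so r2c2=3.
Step 6. [r5c5∈{2}] nothing but 2 survives at r5c5. So r5c5=2.
Step 7. [r6c3∈{3}] only 3 remains possible at r6c3, so r6c3=3.
Step 8. [r2c4∈{6}] r2c4 is down to just 6. So r2c4=6.
Step 9. [r5c6∈{3}] r5c6 is down to just 3 ⇒ r5c6=3.
Step 10. [r6c2∈{1}] r6c2 is down to just 1, so r6c2=1.
Step 11. [r6c5∈{6}] r6c5's peers cover all but 6 ⇒ r6c5=6.
Step 12. [r2c1∈{4}] r2c1 is down to just 4, so r2c1=4.
Step 13. [r1c6∈{2}] only 2 remains possible at r1c6. So r1c6=2.
Step 14. [r4c2∈{6}] r4c2 has the single candidate 6. So r4c2=6.
Step 15. [r3c5∈{5}] r3c5's peers cover all but 5, so r3c5=5.
Step 16. [r4c3∈{4}] only 4 remains possible at r4c3. So r4c3=4.
Step 17. [r3c4∈{4}] r3c4 is down to just 4 ⇒ r3c4=4.

Answer: 1 5 6 3 4 2 / 4 3 2 6 1 5 / 3 2 1 4 5 6 / 5 6 4 2 3 1 / 6 4 5 1 2 3 / 2 1 3 5 6 4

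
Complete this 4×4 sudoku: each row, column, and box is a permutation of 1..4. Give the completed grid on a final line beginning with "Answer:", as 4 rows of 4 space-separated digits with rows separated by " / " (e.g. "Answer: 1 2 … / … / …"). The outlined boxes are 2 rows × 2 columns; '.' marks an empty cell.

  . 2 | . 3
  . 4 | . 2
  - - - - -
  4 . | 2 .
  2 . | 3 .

Step 1. [r4c2∈{1}] r4c2 has the single candidate 1 ⇒ r4c2=1.
Step 2. [r1c1∈{1}] r1c1's peers cover all but 1. So r1c1=1.
Step 3. [r3c4∈{1}] r3c4 is down to just 1, so r3c4=1.
Step 4. [r1c3∈{4}] r1c3 is down to just 4. So r1c3=4.
Step 5. [r3c2∈{3}] nothing but 3 survives at r3c2. So r3c2=3.
Step 6. [r2c1∈{3}] r2c1 has the single candidate 3, so r2c1=3.
Step 7. [r2c3∈{1}] nothing but 1 survives at r2c3, so r2c3=1.
Step 8. [r4c4∈{4}] r4c4 has the single candidate 4 ⇒ r4c4=4.

Answer: 1 2 4 3 / 3 4 1 2 / 4 3 2 1 / 2 1 3 4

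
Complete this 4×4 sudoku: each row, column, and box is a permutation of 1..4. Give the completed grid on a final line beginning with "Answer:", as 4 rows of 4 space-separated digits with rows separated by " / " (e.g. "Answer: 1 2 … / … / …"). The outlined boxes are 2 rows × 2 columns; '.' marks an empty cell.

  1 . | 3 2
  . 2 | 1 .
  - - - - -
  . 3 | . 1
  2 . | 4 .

Step 1. [r2c4∈{4}] nothing but 4 survives at r2c4 ⇒ r2c4=4.
Step 2. [r2c1∈{3}] nothing but 3 survives at r2c1, so r2c1=3.
Step 3. [r1c2∈{4}] r1c2 has the single candidate 4 ⇒ r1c2=4.
Step 4. [r4c2∈{1}] r4c2 is down to just 1, so r4c2=1.
Step 5. [r3c3∈{2}] r3c3 has the single candidate 2 ⇒ r3c3=2.
Step 6. [r4c4∈{3}] r4c4 has the single candidate 3. So r4c4=3.
Step 7. [r3c1∈{4}] nothing but 4 survives at r3c1, so r3c1=4.

Answer: 1 4 3 2 / 3 2 1 4 / 4 3 2 1 / 2 1 4 3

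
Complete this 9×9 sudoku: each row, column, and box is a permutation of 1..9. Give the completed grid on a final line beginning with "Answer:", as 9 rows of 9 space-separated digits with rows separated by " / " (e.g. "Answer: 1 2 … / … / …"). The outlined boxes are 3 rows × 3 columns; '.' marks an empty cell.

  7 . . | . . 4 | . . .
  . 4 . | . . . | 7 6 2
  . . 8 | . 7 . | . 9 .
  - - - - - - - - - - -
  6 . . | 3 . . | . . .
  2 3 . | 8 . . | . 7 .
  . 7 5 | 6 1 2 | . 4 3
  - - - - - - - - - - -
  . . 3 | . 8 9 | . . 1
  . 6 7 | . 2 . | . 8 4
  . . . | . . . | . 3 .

Step 1. [r3c9∈{5}] r3c9 is down to just 5, so r3c9=5.
Step 2. [r5c6∈{5}] only 5 remains possible at r5c6, so r5c6=5.
Step 3. [r1c8∈{1}] only 1 remains possible at r1c8 ⇒ r1c8=1.
Step 4. [r7c7∈{2,5,6}] row 7 places 6 nowhere but r7c7 ⇒ r7c7=6.
Step 5. [r3c6∈{1,3,6}] row 3 places 6 nowhere but r3c6. So r3c6=6.
Step 6. [r7c4∈{4,5,7}] r7c4 is the only open cell in row 7 admitting 7. So r7c4=7.
Step 7. [r9c6∈{1}] r9c6 is down to just 1, so r9c6=1.
Step 8. [r8c4∈{5}] nothing but 5 survives at r8c4. So r8c4=5.
Step 9. [r8c7∈{9}] r8c7 is down to just 9, so r8c7=9.
Step 10. [r6c1∈{8,9}] across row 6, 9 lands solely at r6c1, so r6c1=9.
Step 11. [r4c2∈{1,8}] 8 has one home in box 4: r4c2 ⇒ r4c2=8.
Step 12. [r3c2∈{1,2}] r3c2 is the only open cell in col 2 admitting 1. So r3c2=1.
Step 13. [r2c3∈{9}] r2c3 has the single candidate 9, so r2c3=9.
Step 14. [r7c1∈{4,5}] 4 has one home in row 7: r7c1 ⇒ r7c1=4.
Step 15. [r9c3∈{2}] only 2 remains possible at r9c3 ⇒ r9c3=2.
Step 16. [r7c2∈{5}] r7c2 is down to just 5, so r7c2=5.
Step 17. [r1c5∈{3,5,9}] row 1 places 5 nowhere but r1c5. So r1c5=5.
Step 18. [r4c7∈{1,2,5}] across col 7, 2 lands solely at r4c7, so r4c7=2.
Step 19. [r3c1∈{3}] r3c1 has the single candidate 3 ⇒ r3c1=3.
Step 20. [r4c9∈{9}] r4c9's peers cover all but 9 ⇒ r4c9=9.
Step 21. [r4c5∈{4}] r4c5's peers cover all but 4 ⇒ r4c5=4.
Step 22. [r1c4∈{2,9}] in row 1, 9 fits only at r1c4, so r1c4=9.
Step 23. [r2c6∈{3,8}] 8 has one home in row 2: r2c6, so r2c6=8.
Step 24. [r4c3∈{1}] nothing but 1 survives at r4c3 ⇒ r4c3=1.
Step 25. [r1c7∈{3,8}] across row 1, 3 lands solely at r1c7, so r1c7=3.
Step 26. [r2c4∈{1}] r2c4 is down to just 1. So r2c4=1.
Step 27. [r5c9∈{6}] nothing but 6 survives at r5c9, so r5c9=6.
Step 28. [r4c6∈{7}] r4c6's peers cover all but 7, so r4c6=7.
Step 29. [r9c2∈{9}] only 9 remains possible at r9c2 ⇒ r9c2=9.
Step 30. [r1c9∈{8}] r1c9 has the single candidate 8 ⇒ r1c9=8.
Step 31. [r9c1∈{8}] only 8 remains possible at r9c1 ⇒ r9c1=8.
Step 32. [r1c3∈{6}] r1c3's peers cover all but 6 ⇒ r1c3=6.
Step 33. [r2c5∈{3}] r2c5 has the single candidate 3. So r2c5=3.
Step 34. [r1c2∈{2}] r1c2 has the single candidate 2 ⇒ r1c2=2.
Step 35. [r3c4∈{2}] r3c4 has the single candidate 2, so r3c4=2.
Step 36. [r7c8∈{2}] r7c8 has the single candidate 2. So r7c8=2.
Step 37. [r9c5∈{6}] only 6 remains possible at r9c5, so r9c5=6.
Step 38. [r9c9∈{7}] r9c9 is down to just 7. So r9c9=7.
Step 39. [r5c3∈{4}] only 4 remains possible at r5c3, so r5c3=4.
Step 40. [r5c5∈{9}] r5c5 is down to just 9 ⇒ r5c5=9.
Step 41. [r8c6∈{3}] only 3 remains possible at r8c6. So r8c6=3.
Step 42. [r9c4∈{4}] r9c4 has the single candidate 4. So r9c4=4.
Step 43. [r2c1∈{5}] nothing but 5 survives at r2c1, so r2c1=5.
Step 44. [r9c7∈{5}] r9c7 is down to just 5, so r9c7=5.
Step 45. [r5c7∈{1}] nothing but 1 survives at r5c7 ⇒ r5c7=1.
Step 46. [r6c7∈{8}] only 8 remains possible at r6c7, so r6c7=8.
Step 47. [r3c7∈{4}] r3c7 is down to just 4, so r3c7=4.
Step 48. [r4c8∈{5}] r4c8 has the single candidate 5. So r4c8=5.
Step 49. [r8c1∈{1}] only 1 remains possible at r8c1 ⇒ r8c1=1.

Answer: 7 2 6 9 5 4 3 1 8 / 5 4 9 1 3 8 7 6 2 / 3 1 8 2 7 6 4 9 5 / 6 8 1 3 4 7 2 5 9 / 2 3 4 8 9 5 1 7 6 / 9 7 5 6 1 2 8 4 3 / 4 5 3 7 8 9 6 2 1 / 1 6 7 5 2 3 9 8 4 / 8 9 2 4 6 1 5 3 7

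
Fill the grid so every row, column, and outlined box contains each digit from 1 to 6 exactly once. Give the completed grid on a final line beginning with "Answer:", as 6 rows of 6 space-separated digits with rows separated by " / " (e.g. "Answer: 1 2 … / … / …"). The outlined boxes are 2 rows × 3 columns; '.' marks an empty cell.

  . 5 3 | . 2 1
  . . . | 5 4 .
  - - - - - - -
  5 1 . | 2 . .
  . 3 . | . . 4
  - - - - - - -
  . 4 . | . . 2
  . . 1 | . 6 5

Step 1. [r2c2∈{2,6}] in col 2, 6 fits only at r2c2. So r2c2=6.
Step 2. [r3c6∈{3,6}] col 6 places 6 nowhere but r3c6. So r3c6=6.
Step 3. [r4c4∈{1}] r4c4 has the single candidate 1 ⇒ r4c4=1.
Step 4. [r5c4∈{3}] r5c4 is down to just 3, so r5c4=3.
Step 5. [r2c3∈{2}] r2c3 has the single candidate 2 ⇒ r2c3=2.
Step 6. [r4c1∈{2,6}] 2 has one home in row 4: r4c1 ⇒ r4c1=2.
Step 7. [r4c3∈{6}] r4c3 has the single candidate 6 ⇒ r4c3=6.
Step 8. [r4c5∈{5}] r4c5 is down to just 5 ⇒ r4c5=5.
Step 9. [r5c3∈{5}] r5c3 has the single candidate 5 ⇒ r5c3=5.
Step 10. [r3c3∈{4}] r3c3 is down to just 4. So r3c3=4.
Step 11. [r6c4∈{4}] r6c4's peers cover all but 4. So r6c4=4.
Step 12. [r5c5∈{1}] r5c5 is down to just 1, so r5c5=1.
Step 13. [r2c6∈{3}] r2c6's peers cover all but 3. So r2c6=3.
Step 14. [r1c4∈{6}] r1c4 has the single candidate 6. So r1c4=6.
Step 15. [r3c5∈{3}] r3c5 is down to just 3, so r3c5=3.
Step 16. [r6c1∈{3}] r6c1's peers cover all but 3, so r6c1=3.
Step 17. [r5c1∈{6}] nothing but 6 survives at r5c1, so r5c1=6.
Step 18. [r2c1∈{1}] only 1 remains possible at r2c1. So r2c1=1.
Step 19. [r1c1∈{4}] nothing but 4 survives at r1c1, so r1c1=4.
Step 20. [r6c2∈{2}] nothing but 2 survives at r6c2, so r6c2=2.

Answer: 4 5 3 6 2 1 / 1 6 2 5 4 3 / 5 1 4 2 3 6 / 2 3 6 1 5 4 / 6 4 5 3 1 2 / 3 2 1 4 6 5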